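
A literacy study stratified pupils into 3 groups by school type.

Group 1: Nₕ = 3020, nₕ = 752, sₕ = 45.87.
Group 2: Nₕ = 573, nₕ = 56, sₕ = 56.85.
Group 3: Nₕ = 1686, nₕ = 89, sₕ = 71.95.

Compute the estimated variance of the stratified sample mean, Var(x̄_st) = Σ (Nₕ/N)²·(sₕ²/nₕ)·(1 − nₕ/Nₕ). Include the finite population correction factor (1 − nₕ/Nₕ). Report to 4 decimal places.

N = 5279. Term for each stratum: Wₕ²sₕ²/nₕ·(1−nₕ/Nₕ).
Var(x̄_st) = 0.6876799 + 0.6135003 + 5.6199280 = 6.9211081 → 6.9211.

6.9211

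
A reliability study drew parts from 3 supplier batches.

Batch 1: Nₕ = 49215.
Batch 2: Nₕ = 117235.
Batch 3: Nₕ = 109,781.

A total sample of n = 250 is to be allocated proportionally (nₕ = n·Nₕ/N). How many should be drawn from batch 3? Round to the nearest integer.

Share of batch 3 = 109781/276231 = 0.39742.
Allocate 250 × 0.39742 = 99.356... → 99.

99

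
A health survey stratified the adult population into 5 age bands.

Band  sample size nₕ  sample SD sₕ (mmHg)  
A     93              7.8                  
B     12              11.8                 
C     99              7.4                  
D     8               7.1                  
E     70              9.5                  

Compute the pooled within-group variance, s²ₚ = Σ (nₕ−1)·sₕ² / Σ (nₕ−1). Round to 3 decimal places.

Degrees of freedom: 92 + 11 + 98 + 7 + 69 = 277.
Σ(nₕ−1)sₕ² = 92·60.84 + 11·139.24 + 98·54.76 + 7·50.41 + 69·90.25 = 19075.52.
s²ₚ = 19075.52 / 277 = 68.86469... → 68.865.

68.865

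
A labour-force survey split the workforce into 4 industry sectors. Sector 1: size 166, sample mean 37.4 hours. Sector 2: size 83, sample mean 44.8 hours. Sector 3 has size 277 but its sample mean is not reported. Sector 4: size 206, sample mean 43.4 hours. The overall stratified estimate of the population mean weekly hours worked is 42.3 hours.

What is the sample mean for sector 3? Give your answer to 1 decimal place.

N = 166 + 83 + 277 + 206 = 732.
Overall total = μ·N = 42.3·732 = 30963.6.
Subtract the known strata: 166·37.4 + 83·44.8 + 206·43.4 = 18867.2.
Remaining total for sector 3: 30963.6 − 18867.2 = 12096.4.
Divide by its size: 12096.4 / 277 = 43.669... → 43.7.

43.7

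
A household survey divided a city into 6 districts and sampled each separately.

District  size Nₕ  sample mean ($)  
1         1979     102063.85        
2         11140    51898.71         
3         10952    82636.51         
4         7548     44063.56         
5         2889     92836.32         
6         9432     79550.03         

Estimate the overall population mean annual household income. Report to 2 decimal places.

x̄_st = (Σ Nₕx̄ₕ) / (Σ Nₕ) = (1979·102063.85 + 11140·51898.71 + 10952·82636.51 + 7548·44063.56 + 2889·92836.32 + 9432·79550.03) / 43940
= 3036282808.39 / 43940 = 69100.6556... → 69100.66.

69100.66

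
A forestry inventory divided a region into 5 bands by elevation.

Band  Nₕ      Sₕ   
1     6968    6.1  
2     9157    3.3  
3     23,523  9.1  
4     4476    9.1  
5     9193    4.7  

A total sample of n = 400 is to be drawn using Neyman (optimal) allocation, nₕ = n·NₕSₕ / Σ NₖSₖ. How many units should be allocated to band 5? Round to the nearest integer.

47

1: NₕSₕ = 6968·6.1 = 42504.8
2: NₕSₕ = 9157·3.3 = 30218.1
3: NₕSₕ = 23523·9.1 = 214059.3
4: NₕSₕ = 4476·9.1 = 40731.6
5: NₕSₕ = 9193·4.7 = 43207.1
Σ NₕSₕ = 370720.9.
n_5 = 400·43207.1/370720.9 = 46.620... → 47.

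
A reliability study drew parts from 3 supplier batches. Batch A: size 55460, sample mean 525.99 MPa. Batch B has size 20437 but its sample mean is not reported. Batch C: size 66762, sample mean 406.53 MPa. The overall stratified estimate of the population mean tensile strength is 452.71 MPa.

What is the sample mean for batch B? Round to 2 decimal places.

404.71

N = 55460 + 20437 + 66762 = 142659.
Overall total = μ·N = 452.71·142659 = 64583155.89.
Subtract the known strata: 55460·525.99 + 66762·406.53 = 56312161.26.
Remaining total for batch B: 64583155.89 − 56312161.26 = 8270994.63.
Divide by its size: 8270994.63 / 20437 = 404.7069... → 404.71.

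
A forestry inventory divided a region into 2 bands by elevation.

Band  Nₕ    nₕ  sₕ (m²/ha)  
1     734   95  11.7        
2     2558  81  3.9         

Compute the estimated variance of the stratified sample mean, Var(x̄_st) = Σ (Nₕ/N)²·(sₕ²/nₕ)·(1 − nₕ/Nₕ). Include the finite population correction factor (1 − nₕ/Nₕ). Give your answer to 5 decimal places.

0.17215

N = 3292; Wₕ = Nₕ/N.
band 1: (734/3292)²·11.7²/95·(1 − 95/734) = 0.06236277
band 2: (2558/3292)²·3.9²/81·(1 − 81/2558) = 0.10978704
Sum = 0.17214981 → 0.17215.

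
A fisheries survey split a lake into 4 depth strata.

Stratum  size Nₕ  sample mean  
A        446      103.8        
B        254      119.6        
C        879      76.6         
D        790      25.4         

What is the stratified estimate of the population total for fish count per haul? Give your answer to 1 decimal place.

A: 446·103.8 = 46294.8
B: 254·119.6 = 30378.4
C: 879·76.6 = 67331.4
D: 790·25.4 = 20066
τ̂ = Σ Nₕx̄ₕ = 164070.6.

164070.6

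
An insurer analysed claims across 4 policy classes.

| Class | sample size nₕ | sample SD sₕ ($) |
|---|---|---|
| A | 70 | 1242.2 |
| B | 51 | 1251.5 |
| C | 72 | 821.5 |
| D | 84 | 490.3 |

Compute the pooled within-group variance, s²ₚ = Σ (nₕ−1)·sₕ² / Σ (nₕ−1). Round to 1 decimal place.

925464.2

A: (70−1)·1242.2² = 69·1543060.84 = 106471197.96
B: (51−1)·1251.5² = 50·1566252.25 = 78312612.5
C: (72−1)·821.5² = 71·674862.25 = 47915219.75
D: (84−1)·490.3² = 83·240394.09 = 19952709.47
Numerator = 252651739.68; denominator = Σ(nₕ−1) = 273.
s²ₚ = 252651739.68/273 = 925464.248... → 925464.2.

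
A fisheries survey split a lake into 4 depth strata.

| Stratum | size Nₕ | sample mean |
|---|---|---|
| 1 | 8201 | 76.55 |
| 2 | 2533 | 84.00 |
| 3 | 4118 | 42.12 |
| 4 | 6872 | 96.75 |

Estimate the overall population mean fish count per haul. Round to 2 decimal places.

N = 8201 + 2533 + 4118 + 6872 = 21724.
The stratified mean weights each stratum mean by its population share Nₕ/N.
Σ Nₕx̄ₕ = 8201·76.55 + 2533·84.00 + 4118·42.12 + 6872·96.75 = 627786.55 + 212772 + 173450.16 + 664866 = 1678874.71.
Divide by N: 1678874.71 / 21724 = 77.2820... → 77.28.

77.28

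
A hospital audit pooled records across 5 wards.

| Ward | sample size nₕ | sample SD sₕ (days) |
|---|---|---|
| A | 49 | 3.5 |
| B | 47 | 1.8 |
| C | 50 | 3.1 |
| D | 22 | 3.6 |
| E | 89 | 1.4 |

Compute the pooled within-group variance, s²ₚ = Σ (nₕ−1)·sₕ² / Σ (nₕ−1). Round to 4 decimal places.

Degrees of freedom: 48 + 46 + 49 + 21 + 88 = 252.
Σ(nₕ−1)sₕ² = 48·12.25 + 46·3.24 + 49·9.61 + 21·12.96 + 88·1.96 = 1652.57.
s²ₚ = 1652.57 / 252 = 6.557817... → 6.5578.

6.5578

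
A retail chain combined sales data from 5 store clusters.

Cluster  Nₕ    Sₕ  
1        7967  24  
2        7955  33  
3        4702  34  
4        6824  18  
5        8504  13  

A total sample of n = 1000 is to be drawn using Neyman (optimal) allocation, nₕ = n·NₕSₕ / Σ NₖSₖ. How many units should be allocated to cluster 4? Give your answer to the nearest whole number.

Σ NₕSₕ = 7967·24 + 7955·33 + 4702·34 + 6824·18 + 8504·13 = 846975.
Share for 4: 122832/846975 = 0.14502.
n_4 = 1000 × 0.14502 = 145.024... → 145.

145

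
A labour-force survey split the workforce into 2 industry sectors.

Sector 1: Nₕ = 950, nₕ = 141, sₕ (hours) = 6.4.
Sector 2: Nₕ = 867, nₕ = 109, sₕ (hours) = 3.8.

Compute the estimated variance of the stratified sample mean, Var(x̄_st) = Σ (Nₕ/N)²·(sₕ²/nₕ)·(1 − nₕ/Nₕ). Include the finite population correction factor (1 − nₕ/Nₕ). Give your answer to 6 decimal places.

0.093995

N = 1817; Wₕ = Nₕ/N.
sector 1: (950/1817)²·6.4²/141·(1 − 141/950) = 0.067624351
sector 2: (867/1817)²·3.8²/109·(1 − 109/867) = 0.026370547
Sum = 0.093994898 → 0.093995.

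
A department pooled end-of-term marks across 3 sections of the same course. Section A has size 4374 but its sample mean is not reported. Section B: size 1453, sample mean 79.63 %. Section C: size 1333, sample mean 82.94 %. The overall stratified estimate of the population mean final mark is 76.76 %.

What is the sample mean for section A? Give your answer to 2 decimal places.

73.92

N = 4374 + 1453 + 1333 = 7160.
Overall total = μ·N = 76.76·7160 = 549601.6.
Subtract the known strata: 1453·79.63 + 1333·82.94 = 226261.41.
Remaining total for section A: 549601.6 − 226261.41 = 323340.19.
Divide by its size: 323340.19 / 4374 = 73.9232... → 73.92.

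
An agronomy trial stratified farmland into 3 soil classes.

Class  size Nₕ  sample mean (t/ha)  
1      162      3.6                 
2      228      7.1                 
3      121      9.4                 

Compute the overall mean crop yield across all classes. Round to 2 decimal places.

N = 511; weights Wₕ = Nₕ/N = (0.3170, 0.4462, 0.2368).
x̄_st = Σ Wₕ·x̄ₕ = 0.3170·3.6 + 0.4462·7.1 + 0.2368·9.4 ≈ 6.5350...
→ 6.54.

6.54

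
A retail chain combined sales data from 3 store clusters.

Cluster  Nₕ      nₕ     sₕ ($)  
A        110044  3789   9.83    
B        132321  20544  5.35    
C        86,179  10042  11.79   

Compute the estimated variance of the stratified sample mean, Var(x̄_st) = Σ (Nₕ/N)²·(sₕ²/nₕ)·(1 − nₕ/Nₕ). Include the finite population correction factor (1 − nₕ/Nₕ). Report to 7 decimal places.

N = 328544; Wₕ = Nₕ/N.
cluster A: (110044/328544)²·9.83²/3789·(1 − 3789/110044) = 0.0027625560
cluster B: (132321/328544)²·5.35²/20544·(1 − 20544/132321) = 0.0001909047
cluster C: (86179/328544)²·11.79²/10042·(1 − 10042/86179) = 0.0008414291
Sum = 0.0037948898 → 0.0037949.

0.0037949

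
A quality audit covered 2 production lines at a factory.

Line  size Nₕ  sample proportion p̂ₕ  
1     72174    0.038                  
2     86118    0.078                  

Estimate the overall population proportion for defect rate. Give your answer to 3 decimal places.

Wₕ = Nₕ/N with N = 158292: 0.4560, 0.5440.
p̂_st = 0.4560·0.038 + 0.5440·0.078 ≈ 0.05976... → 0.060.

0.060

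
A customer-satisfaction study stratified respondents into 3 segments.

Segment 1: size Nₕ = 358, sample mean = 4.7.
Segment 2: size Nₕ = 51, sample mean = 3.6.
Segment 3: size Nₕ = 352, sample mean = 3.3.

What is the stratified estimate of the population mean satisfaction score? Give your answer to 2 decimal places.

x̄_st = (Σ Nₕx̄ₕ) / (Σ Nₕ) = (358·4.7 + 51·3.6 + 352·3.3) / 761
= 3027.8 / 761 = 3.9787... → 3.98.

3.98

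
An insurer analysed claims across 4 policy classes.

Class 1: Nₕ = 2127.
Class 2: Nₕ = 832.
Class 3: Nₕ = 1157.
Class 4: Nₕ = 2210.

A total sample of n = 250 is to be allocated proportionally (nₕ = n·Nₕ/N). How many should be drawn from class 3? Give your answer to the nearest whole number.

46

Share of class 3 = 1157/6326 = 0.18290.
Allocate 250 × 0.18290 = 45.724... → 46.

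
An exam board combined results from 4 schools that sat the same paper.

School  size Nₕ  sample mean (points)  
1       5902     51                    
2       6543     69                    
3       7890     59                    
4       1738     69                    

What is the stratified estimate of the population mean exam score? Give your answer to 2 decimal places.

N = 22073; weights Wₕ = Nₕ/N = (0.2674, 0.2964, 0.3575, 0.0787).
x̄_st = Σ Wₕ·x̄ₕ = 0.2674·51 + 0.2964·69 + 0.3575·59 + 0.0787·69 ≈ 60.6126...
→ 60.61.

60.61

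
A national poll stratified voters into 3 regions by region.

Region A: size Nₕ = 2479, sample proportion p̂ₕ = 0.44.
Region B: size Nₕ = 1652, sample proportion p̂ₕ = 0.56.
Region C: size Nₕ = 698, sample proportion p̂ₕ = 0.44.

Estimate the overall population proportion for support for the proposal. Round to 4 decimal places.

N = 2479 + 1652 + 698 = 4829.
Overall proportion = Σ (Nₕ/N)·p̂ₕ.
Σ Nₕp̂ₕ = 1090.76 + 925.12 + 307.12 = 2323.
2323 / 4829 = 0.481052... → 0.4811.

0.4811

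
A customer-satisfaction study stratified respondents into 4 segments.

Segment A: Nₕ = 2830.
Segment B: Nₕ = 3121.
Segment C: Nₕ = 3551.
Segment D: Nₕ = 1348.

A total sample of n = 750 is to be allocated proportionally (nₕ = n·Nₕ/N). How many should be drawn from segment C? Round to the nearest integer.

245

N = 2830 + 3121 + 3551 + 1348 = 10850.
n_C = 750·3551/10850 = 245.461... → 245.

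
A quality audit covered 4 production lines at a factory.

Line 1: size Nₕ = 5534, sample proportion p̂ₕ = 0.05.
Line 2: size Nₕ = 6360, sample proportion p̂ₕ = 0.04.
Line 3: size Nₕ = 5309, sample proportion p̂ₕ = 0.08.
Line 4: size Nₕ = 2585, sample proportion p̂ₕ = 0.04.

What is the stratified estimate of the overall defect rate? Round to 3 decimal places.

Wₕ = Nₕ/N with N = 19788: 0.2797, 0.3214, 0.2683, 0.1306.
p̂_st = 0.2797·0.05 + 0.3214·0.04 + 0.2683·0.08 + 0.1306·0.04 ≈ 0.05353... → 0.054.

0.054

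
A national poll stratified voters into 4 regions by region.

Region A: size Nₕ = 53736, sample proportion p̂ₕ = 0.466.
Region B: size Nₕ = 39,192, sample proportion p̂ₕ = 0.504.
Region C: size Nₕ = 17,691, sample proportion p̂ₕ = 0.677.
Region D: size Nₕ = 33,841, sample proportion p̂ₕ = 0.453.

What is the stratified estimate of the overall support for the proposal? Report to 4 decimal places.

0.4991

N = 53736 + 39192 + 17691 + 33841 = 144460.
Overall proportion = Σ (Nₕ/N)·p̂ₕ.
Σ Nₕp̂ₕ = 25040.976 + 19752.768 + 11976.807 + 15329.973 = 72100.524.
72100.524 / 144460 = 0.499104... → 0.4991.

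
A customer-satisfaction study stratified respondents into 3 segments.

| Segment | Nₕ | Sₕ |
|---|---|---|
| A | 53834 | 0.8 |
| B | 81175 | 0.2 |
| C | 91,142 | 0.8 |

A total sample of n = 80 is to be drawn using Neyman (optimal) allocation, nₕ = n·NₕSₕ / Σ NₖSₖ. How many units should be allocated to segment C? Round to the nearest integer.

Σ NₕSₕ = 53834·0.8 + 81175·0.2 + 91142·0.8 = 132215.8.
Share for C: 72913.6/132215.8 = 0.55147.
n_C = 80 × 0.55147 = 44.118... → 44.

44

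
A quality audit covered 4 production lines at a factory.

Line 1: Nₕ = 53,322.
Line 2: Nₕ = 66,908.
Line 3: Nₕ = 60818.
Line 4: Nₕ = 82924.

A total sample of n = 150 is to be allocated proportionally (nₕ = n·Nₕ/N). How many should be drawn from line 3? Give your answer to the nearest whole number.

N = 53322 + 66908 + 60818 + 82924 = 263972.
n_3 = 150·60818/263972 = 34.559... → 35.

35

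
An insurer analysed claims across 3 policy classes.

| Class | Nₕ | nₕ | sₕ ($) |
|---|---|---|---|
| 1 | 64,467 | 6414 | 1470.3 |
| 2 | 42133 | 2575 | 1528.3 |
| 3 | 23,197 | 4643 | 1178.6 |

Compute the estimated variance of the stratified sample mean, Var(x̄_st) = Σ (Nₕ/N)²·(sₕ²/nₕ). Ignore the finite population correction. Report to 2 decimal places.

N = 129797; Wₕ = Nₕ/N.
class 1: (64467/129797)²·1470.3²/6414 = 83.14355
class 2: (42133/129797)²·1528.3²/2575 = 95.57745
class 3: (23197/129797)²·1178.6²/4643 = 9.55583
Sum = 188.27684 → 188.28.

188.28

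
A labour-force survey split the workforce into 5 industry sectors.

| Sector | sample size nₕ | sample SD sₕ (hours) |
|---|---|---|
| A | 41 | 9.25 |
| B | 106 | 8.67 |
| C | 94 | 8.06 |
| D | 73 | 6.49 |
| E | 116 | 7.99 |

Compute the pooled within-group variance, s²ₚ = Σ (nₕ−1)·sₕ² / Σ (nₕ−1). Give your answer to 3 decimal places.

A: (41−1)·9.25² = 40·85.5625 = 3422.5
B: (106−1)·8.67² = 105·75.1689 = 7892.7345
C: (94−1)·8.06² = 93·64.9636 = 6041.6148
D: (73−1)·6.49² = 72·42.1201 = 3032.6472
E: (116−1)·7.99² = 115·63.8401 = 7341.6115
Numerator = 27731.108; denominator = Σ(nₕ−1) = 425.
s²ₚ = 27731.108/425 = 65.24967... → 65.250.

65.250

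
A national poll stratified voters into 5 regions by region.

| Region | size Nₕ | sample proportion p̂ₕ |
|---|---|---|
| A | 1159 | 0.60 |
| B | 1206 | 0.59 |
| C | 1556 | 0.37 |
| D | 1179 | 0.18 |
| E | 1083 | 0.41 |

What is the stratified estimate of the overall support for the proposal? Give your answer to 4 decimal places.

Wₕ = Nₕ/N with N = 6183: 0.1874, 0.1951, 0.2517, 0.1907, 0.1752.
p̂_st = 0.1874·0.60 + 0.1951·0.59 + 0.2517·0.37 + 0.1907·0.18 + 0.1752·0.41 ≈ 0.426801... → 0.4268.

0.4268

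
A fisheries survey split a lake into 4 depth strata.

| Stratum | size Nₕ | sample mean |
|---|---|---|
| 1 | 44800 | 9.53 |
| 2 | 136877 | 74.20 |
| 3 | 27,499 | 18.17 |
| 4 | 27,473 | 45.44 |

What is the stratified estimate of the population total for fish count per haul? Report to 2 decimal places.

12331247.35

Estimate total by summing Nₕ·x̄ₕ over strata.
44800·9.53 + 136877·74.20 + 27499·18.17 + 27473·45.44 = 426944 + 10156273.4 + 499656.83 + 1248373.12 = 12331247.35.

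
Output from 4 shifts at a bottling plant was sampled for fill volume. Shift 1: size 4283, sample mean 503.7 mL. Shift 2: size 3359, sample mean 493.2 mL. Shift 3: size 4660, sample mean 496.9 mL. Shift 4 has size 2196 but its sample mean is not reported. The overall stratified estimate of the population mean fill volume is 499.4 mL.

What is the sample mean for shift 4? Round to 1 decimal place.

Σ Nₕx̄ₕ = N·μ, so 2196·x̄_4 = 14498·499.4 − (4283·503.7 + 3359·493.2 + 4660·496.9).
= 7240301.2 − 6129559.9 = 1110741.3.
x̄_4 = 1110741.3 / 2196 = 505.802... → 505.8.

505.8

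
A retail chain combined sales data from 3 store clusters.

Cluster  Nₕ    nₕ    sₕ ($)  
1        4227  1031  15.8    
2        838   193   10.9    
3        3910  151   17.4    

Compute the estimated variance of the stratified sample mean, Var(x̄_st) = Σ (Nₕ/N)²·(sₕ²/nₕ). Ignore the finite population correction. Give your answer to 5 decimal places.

N = 8975. Term for each stratum: Wₕ²sₕ²/nₕ.
Var(x̄_st) = 0.05370950 + 0.00536679 + 0.38054511 = 0.43962140 → 0.43962.

0.43962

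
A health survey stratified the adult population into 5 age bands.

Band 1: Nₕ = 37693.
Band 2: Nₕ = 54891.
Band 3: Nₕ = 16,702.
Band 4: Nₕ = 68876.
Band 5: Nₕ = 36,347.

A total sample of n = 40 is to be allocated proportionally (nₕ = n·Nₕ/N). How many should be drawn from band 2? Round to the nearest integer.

10

N = 37693 + 54891 + 16702 + 68876 + 36347 = 214509.
n_2 = 40·54891/214509 = 10.236... → 10.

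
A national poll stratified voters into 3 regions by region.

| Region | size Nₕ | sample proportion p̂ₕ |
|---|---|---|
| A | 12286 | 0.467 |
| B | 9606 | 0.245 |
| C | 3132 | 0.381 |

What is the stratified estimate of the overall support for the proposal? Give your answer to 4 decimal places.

N = 12286 + 9606 + 3132 = 25024.
Overall proportion = Σ (Nₕ/N)·p̂ₕ.
Σ Nₕp̂ₕ = 5737.562 + 2353.47 + 1193.292 = 9284.324.
9284.324 / 25024 = 0.371017... → 0.3710.

0.3710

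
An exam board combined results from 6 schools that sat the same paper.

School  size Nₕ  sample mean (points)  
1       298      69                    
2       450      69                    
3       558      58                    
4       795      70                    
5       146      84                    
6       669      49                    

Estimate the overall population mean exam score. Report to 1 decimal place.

63.3

x̄_st = (Σ Nₕx̄ₕ) / (Σ Nₕ) = (298·69 + 450·69 + 558·58 + 795·70 + 146·84 + 669·49) / 2916
= 184671 / 2916 = 63.330... → 63.3.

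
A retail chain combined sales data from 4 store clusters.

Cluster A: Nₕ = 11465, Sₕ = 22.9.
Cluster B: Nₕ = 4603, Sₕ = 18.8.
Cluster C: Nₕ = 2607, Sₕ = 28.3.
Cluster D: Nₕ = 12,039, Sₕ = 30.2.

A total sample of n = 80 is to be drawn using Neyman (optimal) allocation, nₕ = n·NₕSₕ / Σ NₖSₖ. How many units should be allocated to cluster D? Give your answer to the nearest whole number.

A: NₕSₕ = 11465·22.9 = 262548.5
B: NₕSₕ = 4603·18.8 = 86536.4
C: NₕSₕ = 2607·28.3 = 73778.1
D: NₕSₕ = 12039·30.2 = 363577.8
Σ NₕSₕ = 786440.8.
n_D = 80·363577.8/786440.8 = 36.985... → 37.

37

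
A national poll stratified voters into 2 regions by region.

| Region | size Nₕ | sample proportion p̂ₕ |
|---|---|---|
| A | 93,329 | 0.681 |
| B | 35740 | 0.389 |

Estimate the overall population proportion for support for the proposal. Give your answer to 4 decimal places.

N = 93329 + 35740 = 129069.
Overall proportion = Σ (Nₕ/N)·p̂ₕ.
Σ Nₕp̂ₕ = 63557.049 + 13902.86 = 77459.909.
77459.909 / 129069 = 0.600143... → 0.6001.

0.6001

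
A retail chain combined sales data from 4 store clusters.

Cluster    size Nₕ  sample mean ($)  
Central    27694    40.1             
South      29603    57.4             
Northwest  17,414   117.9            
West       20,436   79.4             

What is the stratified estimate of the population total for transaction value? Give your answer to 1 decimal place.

6485470.6

Population total = Σ Nₕ·x̄ₕ (each stratum's size times its mean).
27694·40.1 + 29603·57.4 + 17414·117.9 + 20436·79.4 = 1110529.4 + 1699212.2 + 2053110.6 + 1622618.4 = 6485470.6.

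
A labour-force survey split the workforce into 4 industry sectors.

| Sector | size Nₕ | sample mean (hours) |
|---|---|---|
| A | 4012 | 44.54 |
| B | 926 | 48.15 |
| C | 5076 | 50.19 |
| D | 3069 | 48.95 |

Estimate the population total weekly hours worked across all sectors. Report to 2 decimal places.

Estimate total by summing Nₕ·x̄ₕ over strata.
4012·44.54 + 926·48.15 + 5076·50.19 + 3069·48.95 = 178694.48 + 44586.9 + 254764.44 + 150227.55 = 628273.37.

628273.37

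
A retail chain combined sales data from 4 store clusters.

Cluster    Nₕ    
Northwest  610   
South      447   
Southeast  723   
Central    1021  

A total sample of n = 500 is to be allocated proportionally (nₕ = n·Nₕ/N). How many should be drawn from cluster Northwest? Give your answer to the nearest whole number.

N = 610 + 447 + 723 + 1021 = 2801.
n_Northwest = 500·610/2801 = 108.890... → 109.

109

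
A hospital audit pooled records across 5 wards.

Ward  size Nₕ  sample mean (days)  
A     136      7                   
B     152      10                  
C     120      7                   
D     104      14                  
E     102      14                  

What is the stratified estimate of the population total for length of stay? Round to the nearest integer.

Population total = Σ Nₕ·x̄ₕ (each stratum's size times its mean).
136·7 + 152·10 + 120·7 + 104·14 + 102·14 = 952 + 1520 + 840 + 1456 + 1428 = 6196.

6196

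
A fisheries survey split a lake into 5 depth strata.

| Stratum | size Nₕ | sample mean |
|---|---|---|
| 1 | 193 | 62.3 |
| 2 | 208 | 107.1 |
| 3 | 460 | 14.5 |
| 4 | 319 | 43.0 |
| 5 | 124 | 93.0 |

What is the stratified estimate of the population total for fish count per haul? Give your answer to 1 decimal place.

1: 193·62.3 = 12023.9
2: 208·107.1 = 22276.8
3: 460·14.5 = 6670
4: 319·43.0 = 13717
5: 124·93.0 = 11532
τ̂ = Σ Nₕx̄ₕ = 66219.7.

66219.7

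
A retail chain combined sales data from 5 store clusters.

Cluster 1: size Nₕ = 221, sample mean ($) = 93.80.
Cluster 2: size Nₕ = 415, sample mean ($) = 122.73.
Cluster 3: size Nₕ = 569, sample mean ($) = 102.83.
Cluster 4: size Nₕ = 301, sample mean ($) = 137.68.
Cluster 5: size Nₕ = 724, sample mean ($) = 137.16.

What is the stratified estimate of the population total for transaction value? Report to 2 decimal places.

270918.54

Population total = Σ Nₕ·x̄ₕ (each stratum's size times its mean).
221·93.80 + 415·122.73 + 569·102.83 + 301·137.68 + 724·137.16 = 20729.8 + 50932.95 + 58510.27 + 41441.68 + 99303.84 = 270918.54.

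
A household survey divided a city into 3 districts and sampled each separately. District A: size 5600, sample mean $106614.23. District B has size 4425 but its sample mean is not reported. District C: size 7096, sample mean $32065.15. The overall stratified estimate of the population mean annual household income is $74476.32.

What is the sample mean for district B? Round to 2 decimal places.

N = 5600 + 4425 + 7096 = 17121.
Overall total = μ·N = 74476.32·17121 = 1275109074.72.
Subtract the known strata: 5600·106614.23 + 7096·32065.15 = 824573992.4.
Remaining total for district B: 1275109074.72 − 824573992.4 = 450535082.32.
Divide by its size: 450535082.32 / 4425 = 101815.8378... → 101815.84.

101815.84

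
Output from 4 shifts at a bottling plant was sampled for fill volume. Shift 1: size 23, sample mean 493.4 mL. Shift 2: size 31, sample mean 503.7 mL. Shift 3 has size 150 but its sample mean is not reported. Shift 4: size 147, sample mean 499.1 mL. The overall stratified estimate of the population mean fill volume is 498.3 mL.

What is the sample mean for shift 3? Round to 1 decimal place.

497.2

Σ Nₕx̄ₕ = N·μ, so 150·x̄_3 = 351·498.3 − (23·493.4 + 31·503.7 + 147·499.1).
= 174903.3 − 100330.6 = 74572.7.
x̄_3 = 74572.7 / 150 = 497.151... → 497.2.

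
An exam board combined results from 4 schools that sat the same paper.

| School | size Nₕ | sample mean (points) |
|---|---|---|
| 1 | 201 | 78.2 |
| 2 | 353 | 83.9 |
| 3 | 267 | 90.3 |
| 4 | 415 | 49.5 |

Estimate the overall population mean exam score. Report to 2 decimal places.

72.81

N = 1236; weights Wₕ = Nₕ/N = (0.1626, 0.2856, 0.2160, 0.3358).
x̄_st = Σ Wₕ·x̄ₕ = 0.1626·78.2 + 0.2856·83.9 + 0.2160·90.3 + 0.3358·49.5 ≈ 72.8054...
→ 72.81.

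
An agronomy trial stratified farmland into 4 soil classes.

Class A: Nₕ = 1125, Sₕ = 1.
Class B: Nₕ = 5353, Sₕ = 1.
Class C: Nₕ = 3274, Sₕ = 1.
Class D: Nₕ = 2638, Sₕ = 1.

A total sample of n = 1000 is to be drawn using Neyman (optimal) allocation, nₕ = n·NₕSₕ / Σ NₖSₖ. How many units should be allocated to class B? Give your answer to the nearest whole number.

432

A: NₕSₕ = 1125·1 = 1125
B: NₕSₕ = 5353·1 = 5353
C: NₕSₕ = 3274·1 = 3274
D: NₕSₕ = 2638·1 = 2638
Σ NₕSₕ = 12390.
n_B = 1000·5353/12390 = 432.042... → 432.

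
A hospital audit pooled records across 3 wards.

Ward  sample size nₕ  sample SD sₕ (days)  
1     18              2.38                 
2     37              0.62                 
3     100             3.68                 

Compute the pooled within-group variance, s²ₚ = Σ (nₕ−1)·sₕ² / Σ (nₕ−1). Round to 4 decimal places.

1: (18−1)·2.38² = 17·5.6644 = 96.2948
2: (37−1)·0.62² = 36·0.3844 = 13.8384
3: (100−1)·3.68² = 99·13.5424 = 1340.6976
Numerator = 1450.8308; denominator = Σ(nₕ−1) = 152.
s²ₚ = 1450.8308/152 = 9.544939... → 9.5449.

9.5449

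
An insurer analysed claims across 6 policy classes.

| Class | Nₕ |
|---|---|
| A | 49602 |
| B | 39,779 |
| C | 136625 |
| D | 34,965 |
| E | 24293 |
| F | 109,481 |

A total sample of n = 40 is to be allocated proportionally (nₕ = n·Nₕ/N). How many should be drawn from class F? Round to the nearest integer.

11

Share of class F = 109481/394745 = 0.27735.
Allocate 40 × 0.27735 = 11.094... → 11.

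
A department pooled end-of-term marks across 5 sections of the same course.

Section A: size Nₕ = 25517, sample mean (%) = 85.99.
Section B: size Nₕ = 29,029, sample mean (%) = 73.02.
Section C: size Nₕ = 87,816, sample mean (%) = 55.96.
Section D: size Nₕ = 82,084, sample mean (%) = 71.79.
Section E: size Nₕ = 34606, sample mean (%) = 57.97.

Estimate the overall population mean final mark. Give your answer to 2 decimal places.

66.11

N = 25517 + 29029 + 87816 + 82084 + 34606 = 259052.
Weight each subgroup mean by Nₕ/N and sum.
Σ Nₕx̄ₕ = 25517·85.99 + 29029·73.02 + 87816·55.96 + 82084·71.79 + 34606·57.97 = 2194206.83 + 2119697.58 + 4914183.36 + 5892810.36 + 2006109.82 = 17127007.95.
Divide by N: 17127007.95 / 259052 = 66.1142... → 66.11.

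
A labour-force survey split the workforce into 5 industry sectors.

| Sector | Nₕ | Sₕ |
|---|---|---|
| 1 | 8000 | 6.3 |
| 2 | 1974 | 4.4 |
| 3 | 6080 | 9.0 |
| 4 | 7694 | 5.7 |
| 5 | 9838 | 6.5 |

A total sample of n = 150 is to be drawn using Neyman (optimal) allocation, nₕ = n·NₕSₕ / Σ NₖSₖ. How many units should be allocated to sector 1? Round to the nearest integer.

1: NₕSₕ = 8000·6.3 = 50400
2: NₕSₕ = 1974·4.4 = 8685.6
3: NₕSₕ = 6080·9.0 = 54720
4: NₕSₕ = 7694·5.7 = 43855.8
5: NₕSₕ = 9838·6.5 = 63947
Σ NₕSₕ = 221608.4.
n_1 = 150·50400/221608.4 = 34.114... → 34.

34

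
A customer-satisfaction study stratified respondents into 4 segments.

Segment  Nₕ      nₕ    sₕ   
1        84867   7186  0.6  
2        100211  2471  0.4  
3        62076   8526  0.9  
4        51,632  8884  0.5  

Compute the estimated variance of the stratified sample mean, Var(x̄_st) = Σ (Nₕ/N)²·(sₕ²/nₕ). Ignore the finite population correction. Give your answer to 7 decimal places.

N = 298786; Wₕ = Nₕ/N.
segment 1: (84867/298786)²·0.6²/7186 = 0.0000040418
segment 2: (100211/298786)²·0.4²/2471 = 0.0000072838
segment 3: (62076/298786)²·0.9²/8526 = 0.0000041008
segment 4: (51632/298786)²·0.5²/8884 = 0.0000008403
Sum = 0.0000162667 → 0.0000163.

0.0000163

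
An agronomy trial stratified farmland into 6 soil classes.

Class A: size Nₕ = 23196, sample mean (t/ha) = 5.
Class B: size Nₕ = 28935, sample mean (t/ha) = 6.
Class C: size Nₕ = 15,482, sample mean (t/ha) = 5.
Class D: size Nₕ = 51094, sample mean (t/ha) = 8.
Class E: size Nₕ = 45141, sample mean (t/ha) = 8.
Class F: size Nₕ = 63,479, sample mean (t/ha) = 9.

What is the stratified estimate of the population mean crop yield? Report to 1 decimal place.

x̄_st = (Σ Nₕx̄ₕ) / (Σ Nₕ) = (23196·5 + 28935·6 + 15482·5 + 51094·8 + 45141·8 + 63479·9) / 227327
= 1708191 / 227327 = 7.514... → 7.5.

7.5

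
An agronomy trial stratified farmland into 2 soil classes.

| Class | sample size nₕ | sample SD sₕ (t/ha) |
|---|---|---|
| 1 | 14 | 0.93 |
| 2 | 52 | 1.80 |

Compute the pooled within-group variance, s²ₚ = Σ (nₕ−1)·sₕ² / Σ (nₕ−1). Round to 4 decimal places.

Degrees of freedom: 13 + 51 = 64.
Σ(nₕ−1)sₕ² = 13·0.8649 + 51·3.24 = 176.4837.
s²ₚ = 176.4837 / 64 = 2.757558... → 2.7576.

2.7576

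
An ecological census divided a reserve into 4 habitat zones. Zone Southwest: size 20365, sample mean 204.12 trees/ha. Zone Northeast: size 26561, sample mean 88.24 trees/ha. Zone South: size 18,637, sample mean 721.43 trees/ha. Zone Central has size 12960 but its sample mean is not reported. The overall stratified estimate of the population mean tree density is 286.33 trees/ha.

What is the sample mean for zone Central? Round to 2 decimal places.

195.80

N = 20365 + 26561 + 18637 + 12960 = 78523.
Overall total = μ·N = 286.33·78523 = 22483490.59.
Subtract the known strata: 20365·204.12 + 26561·88.24 + 18637·721.43 = 19945937.35.
Remaining total for zone Central: 22483490.59 − 19945937.35 = 2537553.24.
Divide by its size: 2537553.24 / 12960 = 195.7989... → 195.80.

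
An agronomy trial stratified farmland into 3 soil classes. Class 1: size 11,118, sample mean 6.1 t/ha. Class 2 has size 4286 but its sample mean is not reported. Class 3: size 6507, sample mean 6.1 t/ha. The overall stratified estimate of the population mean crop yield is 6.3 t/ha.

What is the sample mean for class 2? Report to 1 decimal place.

7.1

Σ Nₕx̄ₕ = N·μ, so 4286·x̄_2 = 21911·6.3 − (11118·6.1 + 6507·6.1).
= 138039.3 − 107512.5 = 30526.8.
x̄_2 = 30526.8 / 4286 = 7.122... → 7.1.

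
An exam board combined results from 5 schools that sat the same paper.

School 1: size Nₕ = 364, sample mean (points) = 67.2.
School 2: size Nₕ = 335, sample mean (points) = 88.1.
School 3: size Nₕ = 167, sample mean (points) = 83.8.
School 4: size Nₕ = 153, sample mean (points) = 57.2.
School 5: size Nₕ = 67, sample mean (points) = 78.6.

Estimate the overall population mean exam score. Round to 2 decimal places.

N = 364 + 335 + 167 + 153 + 67 = 1086.
Overall mean = Σ (Nₕ/N)·x̄ₕ — weight by population share, not a simple average.
Σ Nₕx̄ₕ = 364·67.2 + 335·88.1 + 167·83.8 + 153·57.2 + 67·78.6 = 24460.8 + 29513.5 + 13994.6 + 8751.6 + 5266.2 = 81986.7.
Divide by N: 81986.7 / 1086 = 75.4942... → 75.49.

75.49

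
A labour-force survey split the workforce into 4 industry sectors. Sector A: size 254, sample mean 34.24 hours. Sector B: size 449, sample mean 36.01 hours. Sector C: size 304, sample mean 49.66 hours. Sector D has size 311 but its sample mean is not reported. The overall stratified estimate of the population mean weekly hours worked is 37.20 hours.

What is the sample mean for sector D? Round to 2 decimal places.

29.16

Σ Nₕx̄ₕ = N·μ, so 311·x̄_D = 1318·37.20 − (254·34.24 + 449·36.01 + 304·49.66).
= 49029.6 − 39962.09 = 9067.51.
x̄_D = 9067.51 / 311 = 29.1560... → 29.16.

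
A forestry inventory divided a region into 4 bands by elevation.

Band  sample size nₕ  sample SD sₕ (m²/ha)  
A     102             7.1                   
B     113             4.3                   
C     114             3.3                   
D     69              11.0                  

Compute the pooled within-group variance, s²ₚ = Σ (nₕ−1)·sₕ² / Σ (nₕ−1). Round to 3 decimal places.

Degrees of freedom: 101 + 112 + 113 + 68 = 394.
Σ(nₕ−1)sₕ² = 101·50.41 + 112·18.49 + 113·10.89 + 68·121 = 16620.86.
s²ₚ = 16620.86 / 394 = 42.18492... → 42.185.

42.185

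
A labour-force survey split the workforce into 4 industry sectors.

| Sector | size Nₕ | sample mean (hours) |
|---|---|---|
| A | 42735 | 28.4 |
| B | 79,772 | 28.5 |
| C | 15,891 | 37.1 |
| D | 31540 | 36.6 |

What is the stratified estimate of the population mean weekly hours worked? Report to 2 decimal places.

x̄_st = (Σ Nₕx̄ₕ) / (Σ Nₕ) = (42735·28.4 + 79772·28.5 + 15891·37.1 + 31540·36.6) / 169938
= 5231096.1 / 169938 = 30.7824... → 30.78.

30.78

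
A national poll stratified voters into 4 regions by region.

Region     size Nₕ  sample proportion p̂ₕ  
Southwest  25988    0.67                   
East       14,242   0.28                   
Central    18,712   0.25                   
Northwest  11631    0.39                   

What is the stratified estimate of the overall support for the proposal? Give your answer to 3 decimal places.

0.434

N = 25988 + 14242 + 18712 + 11631 = 70573.
Overall proportion = Σ (Nₕ/N)·p̂ₕ.
Σ Nₕp̂ₕ = 17411.96 + 3987.76 + 4678 + 4536.09 = 30613.81.
30613.81 / 70573 = 0.43379... → 0.434.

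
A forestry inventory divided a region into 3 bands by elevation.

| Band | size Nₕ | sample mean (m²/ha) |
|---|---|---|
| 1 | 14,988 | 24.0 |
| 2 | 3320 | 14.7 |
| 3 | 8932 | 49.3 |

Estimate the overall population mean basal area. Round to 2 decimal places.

31.16

N = 14988 + 3320 + 8932 = 27240.
The stratified mean weights each stratum mean by its population share Nₕ/N.
Σ Nₕx̄ₕ = 14988·24.0 + 3320·14.7 + 8932·49.3 = 359712 + 48804 + 440347.6 = 848863.6.
Divide by N: 848863.6 / 27240 = 31.1624... → 31.16.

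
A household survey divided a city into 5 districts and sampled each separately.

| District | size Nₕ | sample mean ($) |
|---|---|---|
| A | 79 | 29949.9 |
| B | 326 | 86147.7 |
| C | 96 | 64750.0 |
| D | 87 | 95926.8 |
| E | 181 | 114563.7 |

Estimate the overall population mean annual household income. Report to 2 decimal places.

85497.86

N = 79 + 326 + 96 + 87 + 181 = 769.
Weight each subgroup mean by Nₕ/N and sum.
Σ Nₕx̄ₕ = 79·29949.9 + 326·86147.7 + 96·64750.0 + 87·95926.8 + 181·114563.7 = 2366042.1 + 28084150.2 + 6216000 + 8345631.6 + 20736029.7 = 65747853.6.
Divide by N: 65747853.6 / 769 = 85497.8590... → 85497.86.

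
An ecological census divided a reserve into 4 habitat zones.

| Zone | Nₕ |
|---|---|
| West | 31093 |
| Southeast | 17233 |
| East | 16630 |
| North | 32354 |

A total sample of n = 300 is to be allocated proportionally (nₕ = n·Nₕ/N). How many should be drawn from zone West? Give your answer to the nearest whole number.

96

N = 31093 + 17233 + 16630 + 32354 = 97310.
n_West = 300·31093/97310 = 95.858... → 96.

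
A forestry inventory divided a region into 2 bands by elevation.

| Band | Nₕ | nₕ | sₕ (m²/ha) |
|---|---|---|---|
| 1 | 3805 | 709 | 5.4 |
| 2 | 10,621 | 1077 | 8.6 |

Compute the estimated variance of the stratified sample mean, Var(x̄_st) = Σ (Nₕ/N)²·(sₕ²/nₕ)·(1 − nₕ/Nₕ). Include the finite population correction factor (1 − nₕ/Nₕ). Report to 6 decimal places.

0.035777

N = 14426; Wₕ = Nₕ/N.
band 1: (3805/14426)²·5.4²/709·(1 − 709/3805) = 0.002328118
band 2: (10621/14426)²·8.6²/1077·(1 − 1077/10621) = 0.033449157
Sum = 0.035777276 → 0.035777.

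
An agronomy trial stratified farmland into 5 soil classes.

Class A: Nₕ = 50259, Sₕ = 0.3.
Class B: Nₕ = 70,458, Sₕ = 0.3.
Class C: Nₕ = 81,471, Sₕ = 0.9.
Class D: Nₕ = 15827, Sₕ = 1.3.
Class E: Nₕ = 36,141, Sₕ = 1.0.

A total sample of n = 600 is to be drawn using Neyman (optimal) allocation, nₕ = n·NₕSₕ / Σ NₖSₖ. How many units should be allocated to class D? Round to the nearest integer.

A: NₕSₕ = 50259·0.3 = 15077.7
B: NₕSₕ = 70458·0.3 = 21137.4
C: NₕSₕ = 81471·0.9 = 73323.9
D: NₕSₕ = 15827·1.3 = 20575.1
E: NₕSₕ = 36141·1.0 = 36141
Σ NₕSₕ = 166255.1.
n_D = 600·20575.1/166255.1 = 74.254... → 74.

74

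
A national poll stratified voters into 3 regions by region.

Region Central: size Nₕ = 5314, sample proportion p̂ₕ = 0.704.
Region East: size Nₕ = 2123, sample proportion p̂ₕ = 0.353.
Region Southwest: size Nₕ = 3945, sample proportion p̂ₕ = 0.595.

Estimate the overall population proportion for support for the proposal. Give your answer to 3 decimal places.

0.601

N = 5314 + 2123 + 3945 = 11382.
Overall proportion = Σ (Nₕ/N)·p̂ₕ.
Σ Nₕp̂ₕ = 3741.056 + 749.419 + 2347.275 = 6837.75.
6837.75 / 11382 = 0.60075... → 0.601.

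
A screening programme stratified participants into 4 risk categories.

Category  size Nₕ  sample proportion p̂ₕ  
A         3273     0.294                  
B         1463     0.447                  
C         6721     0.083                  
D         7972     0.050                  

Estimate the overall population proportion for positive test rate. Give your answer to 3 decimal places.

0.132

N = 3273 + 1463 + 6721 + 7972 = 19429.
Overall proportion = Σ (Nₕ/N)·p̂ₕ.
Σ Nₕp̂ₕ = 962.262 + 653.961 + 557.843 + 398.6 = 2572.666.
2572.666 / 19429 = 0.13241... → 0.132.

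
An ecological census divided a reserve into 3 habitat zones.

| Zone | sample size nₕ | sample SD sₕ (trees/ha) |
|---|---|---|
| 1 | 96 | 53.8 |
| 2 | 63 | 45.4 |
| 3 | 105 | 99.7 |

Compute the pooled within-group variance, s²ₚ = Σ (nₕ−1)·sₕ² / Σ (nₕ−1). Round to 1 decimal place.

5504.0

Degrees of freedom: 95 + 62 + 104 = 261.
Σ(nₕ−1)sₕ² = 95·2894.44 + 62·2061.16 + 104·9940.09 = 1436533.08.
s²ₚ = 1436533.08 / 261 = 5503.958... → 5504.0.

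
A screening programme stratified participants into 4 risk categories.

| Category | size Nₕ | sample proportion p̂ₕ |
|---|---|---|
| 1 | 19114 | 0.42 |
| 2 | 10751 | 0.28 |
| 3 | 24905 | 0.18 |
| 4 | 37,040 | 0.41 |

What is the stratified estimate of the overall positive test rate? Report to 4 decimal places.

0.3345

N = 19114 + 10751 + 24905 + 37040 = 91810.
Overall proportion = Σ (Nₕ/N)·p̂ₕ.
Σ Nₕp̂ₕ = 8027.88 + 3010.28 + 4482.9 + 15186.4 = 30707.46.
30707.46 / 91810 = 0.334467... → 0.3345.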